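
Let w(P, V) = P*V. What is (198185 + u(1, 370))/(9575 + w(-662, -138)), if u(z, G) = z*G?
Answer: 198555/100931 ≈ 1.9672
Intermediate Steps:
u(z, G) = G*z
(198185 + u(1, 370))/(9575 + w(-662, -138)) = (198185 + 370*1)/(9575 - 662*(-138)) = (198185 + 370)/(9575 + 91356) = 198555/100931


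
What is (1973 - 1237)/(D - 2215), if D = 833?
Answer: -368/691 ≈ -0.53256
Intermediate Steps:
(1973 - 1237)/(D - 2215) = (1973 - 1237)/(833 - 2215) = 736/(-1382) = 736*(-1/1382) = -368/691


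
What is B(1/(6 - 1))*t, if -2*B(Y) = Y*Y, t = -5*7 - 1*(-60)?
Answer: -½ ≈ -0.50000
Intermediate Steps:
t = 25 (t = -35 + 60 = 25)
B(Y) = -Y²/2 (B(Y) = -Y*Y/2 = -Y²/2)
B(1/(6 - 1))*t = -1/(2*(6 - 1)²)*25 = -(1/5)²/2*25 = -(⅕)²/2*25 = -½*1/25*25 = -1/50*25 = -½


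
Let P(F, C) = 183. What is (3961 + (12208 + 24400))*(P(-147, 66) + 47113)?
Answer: 1918751424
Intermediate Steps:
(3961 + (12208 + 24400))*(P(-147, 66) + 47113) = (3961 + (12208 + 24400))*(183 + 47113) = (3961 + 36608)*47296 = 40569*47296 = 1918751424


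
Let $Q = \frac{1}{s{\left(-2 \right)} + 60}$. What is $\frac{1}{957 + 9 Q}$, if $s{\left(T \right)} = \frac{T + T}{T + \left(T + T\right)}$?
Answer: $\frac{182}{174201} \approx 0.0010448$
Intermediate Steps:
$s{\left(T \right)} = \frac{2}{3}$ ($s{\left(T \right)} = \frac{2 T}{T + 2 T} = \frac{2 T}{3 T} = 2 T \frac{1}{3 T} = \frac{2}{3}$)
$Q = \frac{3}{182}$ ($Q = \frac{1}{\frac{2}{3} + 60} = \frac{1}{\frac{182}{3}} = \frac{3}{182} \approx 0.016484$)
$\frac{1}{957 + 9 Q} = \frac{1}{957 + 9 \cdot \frac{3}{182}} = \frac{1}{957 + \frac{27}{182}} = \frac{1}{\frac{174201}{182}} = \frac{182}{174201}$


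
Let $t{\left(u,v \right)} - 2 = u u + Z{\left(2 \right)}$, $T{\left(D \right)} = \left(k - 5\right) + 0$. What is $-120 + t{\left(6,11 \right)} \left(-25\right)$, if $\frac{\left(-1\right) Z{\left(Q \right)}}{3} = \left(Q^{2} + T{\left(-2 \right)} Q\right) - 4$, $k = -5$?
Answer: $-2570$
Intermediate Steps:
$T{\left(D \right)} = -10$ ($T{\left(D \right)} = \left(-5 - 5\right) + 0 = -10 + 0 = -10$)
$Z{\left(Q \right)} = 12 - 3 Q^{2} + 30 Q$ ($Z{\left(Q \right)} = - 3 \left(\left(Q^{2} - 10 Q\right) - 4\right) = - 3 \left(-4 + Q^{2} - 10 Q\right) = 12 - 3 Q^{2} + 30 Q$)
$t{\left(u,v \right)} = 62 + u^{2}$ ($t{\left(u,v \right)} = 2 + \left(u u + \left(12 - 3 \cdot 2^{2} + 30 \cdot 2\right)\right) = 2 + \left(u^{2} + \left(12 - 12 + 60\right)\right) = 2 + \left(u^{2} + 60\right) = 2 + \left(60 + u^{2}\right) = 62 + u^{2}$)
$-120 + t{\left(6,11 \right)} \left(-25\right) = -120 + \left(62 + 6^{2}\right) \left(-25\right) = -120 + \left(62 + 36\right) \left(-25\right) = -120 + 98 \left(-25\right) = -120 - 2450 = -2570$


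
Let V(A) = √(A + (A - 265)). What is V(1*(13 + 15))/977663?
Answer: I*√209/977663 ≈ 1.4787e-5*I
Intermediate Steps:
V(A) = √(-265 + 2*A) (V(A) = √(A + (-265 + A)) = √(-265 + 2*A))
V(1*(13 + 15))/977663 = √(-265 + 2*(1*(13 + 15)))/977663 = √(-265 + 2*(1*28))*(1/977663) = √(-265 + 2*28)*(1/977663) = √(-265 + 56)*(1/977663) = √(-209)*(1/977663) = (I*√209)*(1/977663) = I*√209/977663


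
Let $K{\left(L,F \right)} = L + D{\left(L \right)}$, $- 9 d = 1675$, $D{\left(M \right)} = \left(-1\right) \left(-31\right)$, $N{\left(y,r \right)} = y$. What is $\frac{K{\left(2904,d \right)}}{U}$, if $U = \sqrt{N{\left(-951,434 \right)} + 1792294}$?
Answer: $\frac{2935 \sqrt{1791343}}{1791343} \approx 2.1929$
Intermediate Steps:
$D{\left(M \right)} = 31$
$d = - \frac{1675}{9}$ ($d = \left(- \frac{1}{9}\right) 1675 = - \frac{1675}{9} \approx -186.11$)
$K{\left(L,F \right)} = 31 + L$ ($K{\left(L,F \right)} = L + 31 = 31 + L$)
$U = \sqrt{1791343}$ ($U = \sqrt{-951 + 1792294} = \sqrt{1791343} \approx 1338.4$)
$\frac{K{\left(2904,d \right)}}{U} = \frac{31 + 2904}{\sqrt{1791343}} = 2935 \frac{\sqrt{1791343}}{1791343} = \frac{2935 \sqrt{1791343}}{1791343}$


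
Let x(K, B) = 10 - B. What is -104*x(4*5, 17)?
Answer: 728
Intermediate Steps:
-104*x(4*5, 17) = -104*(10 - 1*17) = -104*(10 - 17) = -104*(-7) = 728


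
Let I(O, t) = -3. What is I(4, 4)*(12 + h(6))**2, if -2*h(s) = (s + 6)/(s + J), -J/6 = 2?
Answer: -507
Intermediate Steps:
J = -12 (J = -6*2 = -12)
h(s) = -(6 + s)/(2*(-12 + s)) (h(s) = -(s + 6)/(2*(s - 12)) = -(6 + s)/(2*(-12 + s)))
I(4, 4)*(12 + h(6))**2 = -3*(12 + (-6 - 1*6)/(2*(-12 + 6)))**2 = -3*(12 + (1/2)*(-6 - 6)/(-6))**2 = -3*(12 + (1/2)*(-1/6)*(-12))**2 = -3*(12 + 1)**2 = -3*13**2 = -3*169 = -507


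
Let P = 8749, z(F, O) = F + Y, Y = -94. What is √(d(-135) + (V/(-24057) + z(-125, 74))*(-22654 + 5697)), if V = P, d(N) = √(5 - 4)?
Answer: √2953039553673/891 ≈ 1928.7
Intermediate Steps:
d(N) = 1 (d(N) = √1 = 1)
z(F, O) = -94 + F (z(F, O) = F - 94 = -94 + F)
V = 8749
√(d(-135) + (V/(-24057) + z(-125, 74))*(-22654 + 5697)) = √(1 + (8749/(-24057) + (-94 - 125))*(-22654 + 5697)) = √(1 + (8749*(-1/24057) - 219)*(-16957)) = √(1 + (-8749/24057 - 219)*(-16957)) = √(1 - 5277232/24057*(-16957)) = √(1 + 89486023024/24057) = √(89486047081/24057) = √2953039553673/891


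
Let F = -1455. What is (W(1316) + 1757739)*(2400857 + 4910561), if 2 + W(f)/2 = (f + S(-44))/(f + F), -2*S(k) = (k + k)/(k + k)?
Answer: 1786344172893212/139 ≈ 1.2851e+13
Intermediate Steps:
S(k) = -1/2 (S(k) = -(k + k)/(2*(k + k)) = -2*k/(2*(2*k)) = -2*k*1/(2*k)/2 = -1/2*1 = -1/2)
W(f) = -4 + 2*(-1/2 + f)/(-1455 + f) (W(f) = -4 + 2*((f - 1/2)/(f - 1455)) = -4 + 2*((-1/2 + f)/(-1455 + f)) = -4 + 2*(-1/2 + f)/(-1455 + f))
(W(1316) + 1757739)*(2400857 + 4910561) = ((5819 - 2*1316)/(-1455 + 1316) + 1757739)*(2400857 + 4910561) = ((5819 - 2632)/(-139) + 1757739)*7311418 = (-1/139*3187 + 1757739)*7311418 = (-3187/139 + 1757739)*7311418 = (244322534/139)*7311418 = 1786344172893212/139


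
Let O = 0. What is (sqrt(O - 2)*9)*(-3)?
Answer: -27*I*sqrt(2) ≈ -38.184*I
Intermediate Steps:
(sqrt(O - 2)*9)*(-3) = (sqrt(0 - 2)*9)*(-3) = (sqrt(-2)*9)*(-3) = ((I*sqrt(2))*9)*(-3) = (9*I*sqrt(2))*(-3) = -27*I*sqrt(2)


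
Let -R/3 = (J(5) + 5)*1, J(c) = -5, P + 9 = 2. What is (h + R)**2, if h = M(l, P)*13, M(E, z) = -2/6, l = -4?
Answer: 169/9 ≈ 18.778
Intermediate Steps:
P = -7 (P = -9 + 2 = -7)
M(E, z) = -1/3 (M(E, z) = -2*1/6 = -1/3)
h = -13/3 (h = -1/3*13 = -13/3 ≈ -4.3333)
R = 0 (R = -3*(-5 + 5) = -0 = -3*0 = 0)
(h + R)**2 = (-13/3 + 0)**2 = (-13/3)**2 = 169/9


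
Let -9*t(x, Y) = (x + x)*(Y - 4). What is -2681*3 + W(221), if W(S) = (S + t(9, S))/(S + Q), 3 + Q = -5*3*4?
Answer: -1271007/158 ≈ -8044.3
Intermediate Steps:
Q = -63 (Q = -3 - 5*3*4 = -3 - 15*4 = -3 - 60 = -63)
t(x, Y) = -2*x*(-4 + Y)/9 (t(x, Y) = -(x + x)*(Y - 4)/9 = -2*x*(-4 + Y)/9)
W(S) = (8 - S)/(-63 + S) (W(S) = (S + (2/9)*9*(4 - S))/(S - 63) = (S + (8 - 2*S))/(-63 + S) = (8 - S)/(-63 + S))
-2681*3 + W(221) = -2681*3 + (8 - 1*221)/(-63 + 221) = -8043 + (8 - 221)/158 = -8043 + (1/158)*(-213) = -8043 - 213/158 = -1271007/158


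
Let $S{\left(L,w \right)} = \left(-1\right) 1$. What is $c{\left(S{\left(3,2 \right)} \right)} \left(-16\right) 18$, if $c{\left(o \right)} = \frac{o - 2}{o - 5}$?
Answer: $-144$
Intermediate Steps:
$S{\left(L,w \right)} = -1$
$c{\left(o \right)} = \frac{-2 + o}{-5 + o}$
$c{\left(S{\left(3,2 \right)} \right)} \left(-16\right) 18 = \frac{-2 - 1}{-5 - 1} \left(-16\right) 18 = \frac{1}{-6} \left(-3\right) \left(-16\right) 18 = \left(- \frac{1}{6}\right) \left(-3\right) \left(-16\right) 18 = \frac{1}{2} \left(-16\right) 18 = \left(-8\right) 18 = -144$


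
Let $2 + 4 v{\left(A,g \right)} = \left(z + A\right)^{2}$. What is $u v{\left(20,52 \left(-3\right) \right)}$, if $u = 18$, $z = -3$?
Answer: $\frac{2583}{2} \approx 1291.5$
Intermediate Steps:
$v{\left(A,g \right)} = - \frac{1}{2} + \frac{\left(-3 + A\right)^{2}}{4}$
$u v{\left(20,52 \left(-3\right) \right)} = 18 \left(- \frac{1}{2} + \frac{\left(-3 + 20\right)^{2}}{4}\right) = 18 \left(- \frac{1}{2} + \frac{17^{2}}{4}\right) = 18 \left(- \frac{1}{2} + \frac{1}{4} \cdot 289\right) = 18 \left(- \frac{1}{2} + \frac{289}{4}\right) = 18 \cdot \frac{287}{4} = \frac{2583}{2}$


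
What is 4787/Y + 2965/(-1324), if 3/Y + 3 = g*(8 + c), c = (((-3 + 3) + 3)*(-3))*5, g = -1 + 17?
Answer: -3771111755/3972 ≈ -9.4942e+5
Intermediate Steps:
g = 16
c = -45 (c = ((0 + 3)*(-3))*5 = (3*(-3))*5 = -9*5 = -45)
Y = -3/595 (Y = 3/(-3 + 16*(8 - 45)) = 3/(-3 + 16*(-37)) = 3/(-3 - 592) = 3/(-595) = 3*(-1/595) = -3/595 ≈ -0.0050420)
4787/Y + 2965/(-1324) = 4787/(-3/595) + 2965/(-1324) = 4787*(-595/3) + 2965*(-1/1324) = -2848265/3 - 2965/1324 = -3771111755/3972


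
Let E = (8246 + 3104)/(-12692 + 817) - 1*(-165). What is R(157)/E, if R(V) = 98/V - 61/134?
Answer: 1688625/1639301998 ≈ 0.0010301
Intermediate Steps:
R(V) = -61/134 + 98/V (R(V) = 98/V - 61*1/134 = 98/V - 61/134 = -61/134 + 98/V)
E = 77921/475 (E = 11350/(-11875) + 165 = 11350*(-1/11875) + 165 = -454/475 + 165 = 77921/475 ≈ 164.04)
R(157)/E = (-61/134 + 98/157)/(77921/475) = (-61/134 + 98*(1/157))*(475/77921) = (-61/134 + 98/157)*(475/77921) = (3555/21038)*(475/77921) = 1688625/1639301998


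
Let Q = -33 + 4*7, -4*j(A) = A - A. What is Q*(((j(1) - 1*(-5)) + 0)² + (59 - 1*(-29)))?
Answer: -565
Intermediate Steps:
j(A) = 0 (j(A) = -(A - A)/4 = -¼*0 = 0)
Q = -5 (Q = -33 + 28 = -5)
Q*(((j(1) - 1*(-5)) + 0)² + (59 - 1*(-29))) = -5*(((0 - 1*(-5)) + 0)² + (59 - 1*(-29))) = -5*(((0 + 5) + 0)² + (59 + 29)) = -5*((5 + 0)² + 88) = -5*(5² + 88) = -5*(25 + 88) = -5*113 = -565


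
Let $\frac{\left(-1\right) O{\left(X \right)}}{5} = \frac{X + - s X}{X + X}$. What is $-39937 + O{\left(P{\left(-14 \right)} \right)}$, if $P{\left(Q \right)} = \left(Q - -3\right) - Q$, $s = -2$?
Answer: $- \frac{79889}{2} \approx -39945.0$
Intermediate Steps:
$P{\left(Q \right)} = 3$ ($P{\left(Q \right)} = \left(Q + 3\right) - Q = \left(3 + Q\right) - Q = 3$)
$O{\left(X \right)} = - \frac{15}{2}$ ($O{\left(X \right)} = - 5 \frac{X + \left(-1\right) \left(-2\right) X}{X + X} = - 5 \frac{X + 2 X}{2 X} = - 5 \cdot 3 X \frac{1}{2 X} = \left(-5\right) \frac{3}{2} = - \frac{15}{2}$)
$-39937 + O{\left(P{\left(-14 \right)} \right)} = -39937 - \frac{15}{2} = - \frac{79889}{2}$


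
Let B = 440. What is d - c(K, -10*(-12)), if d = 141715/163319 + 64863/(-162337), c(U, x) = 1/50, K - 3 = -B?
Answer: 594098666397/1325635825150 ≈ 0.44816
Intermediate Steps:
K = -437 (K = 3 - 1*440 = 3 - 440 = -437)
c(U, x) = 1/50
d = 12412227658/26512716503 (d = 141715*(1/163319) + 64863*(-1/162337) = 141715/163319 - 64863/162337 = 12412227658/26512716503 ≈ 0.46816)
d - c(K, -10*(-12)) = 12412227658/26512716503 - 1*1/50 = 12412227658/26512716503 - 1/50 = 594098666397/1325635825150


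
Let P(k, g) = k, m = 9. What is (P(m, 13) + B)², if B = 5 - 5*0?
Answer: 196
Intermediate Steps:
B = 5 (B = 5 + 0 = 5)
(P(m, 13) + B)² = (9 + 5)² = 14² = 196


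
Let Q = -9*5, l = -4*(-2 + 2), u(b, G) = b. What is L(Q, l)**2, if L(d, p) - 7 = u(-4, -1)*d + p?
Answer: 34969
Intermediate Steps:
l = 0 (l = -4*0 = 0)
Q = -45
L(d, p) = 7 + p - 4*d (L(d, p) = 7 + (-4*d + p) = 7 + (p - 4*d) = 7 + p - 4*d)
L(Q, l)**2 = (7 + 0 - 4*(-45))**2 = (7 + 0 + 180)**2 = 187**2 = 34969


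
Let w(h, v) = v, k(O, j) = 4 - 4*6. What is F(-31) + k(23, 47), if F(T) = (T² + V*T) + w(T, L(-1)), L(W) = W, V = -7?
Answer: 1157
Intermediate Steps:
k(O, j) = -20 (k(O, j) = 4 - 24 = -20)
F(T) = -1 + T² - 7*T (F(T) = (T² - 7*T) - 1 = -1 + T² - 7*T)
F(-31) + k(23, 47) = (-1 + (-31)² - 7*(-31)) - 20 = (-1 + 961 + 217) - 20 = 1177 - 20 = 1157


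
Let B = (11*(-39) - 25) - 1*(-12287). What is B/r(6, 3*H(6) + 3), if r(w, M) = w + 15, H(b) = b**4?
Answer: 11833/21 ≈ 563.48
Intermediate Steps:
r(w, M) = 15 + w
B = 11833 (B = (-429 - 25) + 12287 = -454 + 12287 = 11833)
B/r(6, 3*H(6) + 3) = 11833/(15 + 6) = 11833/21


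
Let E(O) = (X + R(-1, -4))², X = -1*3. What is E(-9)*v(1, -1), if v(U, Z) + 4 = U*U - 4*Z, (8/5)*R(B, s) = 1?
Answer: 361/64 ≈ 5.6406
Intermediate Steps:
R(B, s) = 5/8 (R(B, s) = (5/8)*1 = 5/8)
X = -3
v(U, Z) = -4 + U² - 4*Z (v(U, Z) = -4 + (U*U - 4*Z) = -4 + (U² - 4*Z) = -4 + U² - 4*Z)
E(O) = 361/64 (E(O) = (-3 + 5/8)² = (-19/8)² = 361/64)
E(-9)*v(1, -1) = 361*(-4 + 1² - 4*(-1))/64 = 361*(-4 + 1 + 4)/64 = (361/64)*1 = 361/64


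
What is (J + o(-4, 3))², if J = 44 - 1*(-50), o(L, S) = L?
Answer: 8100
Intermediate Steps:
J = 94 (J = 44 + 50 = 94)
(J + o(-4, 3))² = (94 - 4)² = 90² = 8100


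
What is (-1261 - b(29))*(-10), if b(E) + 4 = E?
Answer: 12860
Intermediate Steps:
b(E) = -4 + E
(-1261 - b(29))*(-10) = (-1261 - (-4 + 29))*(-10) = (-1261 - 1*25)*(-10) = (-1261 - 25)*(-10) = -1286*(-10) = 12860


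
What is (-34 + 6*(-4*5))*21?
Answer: -3234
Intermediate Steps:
(-34 + 6*(-4*5))*21 = (-34 + 6*(-20))*21 = (-34 - 120)*21 = -154*21 = -3234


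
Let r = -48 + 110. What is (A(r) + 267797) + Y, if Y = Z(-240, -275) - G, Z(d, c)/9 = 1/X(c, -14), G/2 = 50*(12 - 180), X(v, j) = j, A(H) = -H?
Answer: 3983481/14 ≈ 2.8453e+5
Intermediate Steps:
r = 62
G = -16800 (G = 2*(50*(12 - 180)) = 2*(50*(-168)) = 2*(-8400) = -16800)
Z(d, c) = -9/14 (Z(d, c) = 9/(-14) = 9*(-1/14) = -9/14)
Y = 235191/14 (Y = -9/14 - 1*(-16800) = -9/14 + 16800 = 235191/14 ≈ 16799.)
(A(r) + 267797) + Y = (-1*62 + 267797) + 235191/14 = (-62 + 267797) + 235191/14 = 267735 + 235191/14 = 3983481/14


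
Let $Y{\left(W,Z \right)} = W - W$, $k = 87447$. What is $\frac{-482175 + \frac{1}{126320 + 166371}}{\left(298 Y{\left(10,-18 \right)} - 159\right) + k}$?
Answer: $- \frac{35282070731}{6387103002} \approx -5.524$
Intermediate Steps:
$Y{\left(W,Z \right)} = 0$
$\frac{-482175 + \frac{1}{126320 + 166371}}{\left(298 Y{\left(10,-18 \right)} - 159\right) + k} = \frac{-482175 + \frac{1}{126320 + 166371}}{\left(298 \cdot 0 - 159\right) + 87447} = \frac{-482175 + \frac{1}{292691}}{\left(0 - 159\right) + 87447} = \frac{-482175 + \frac{1}{292691}}{-159 + 87447} = - \frac{141128282924}{292691 \cdot 87288} = \left(- \frac{141128282924}{292691}\right) \frac{1}{87288} = - \frac{35282070731}{6387103002}$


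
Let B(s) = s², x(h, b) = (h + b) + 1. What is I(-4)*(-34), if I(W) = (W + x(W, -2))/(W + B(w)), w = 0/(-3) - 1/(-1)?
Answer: -102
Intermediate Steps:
w = 1 (w = 0*(-⅓) - 1*(-1) = 0 + 1 = 1)
x(h, b) = 1 + b + h (x(h, b) = (b + h) + 1 = 1 + b + h)
I(W) = (-1 + 2*W)/(1 + W) (I(W) = (W + (1 - 2 + W))/(W + 1²) = (W + (-1 + W))/(W + 1) = (-1 + 2*W)/(1 + W))
I(-4)*(-34) = ((-1 + 2*(-4))/(1 - 4))*(-34) = ((-1 - 8)/(-3))*(-34) = -⅓*(-9)*(-34) = 3*(-34) = -102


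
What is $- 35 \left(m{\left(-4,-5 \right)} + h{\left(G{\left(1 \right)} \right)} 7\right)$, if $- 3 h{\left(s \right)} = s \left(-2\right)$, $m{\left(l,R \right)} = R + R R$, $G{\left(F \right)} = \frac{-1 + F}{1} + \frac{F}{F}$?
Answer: $- \frac{2590}{3} \approx -863.33$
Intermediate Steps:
$G{\left(F \right)} = F$ ($G{\left(F \right)} = \left(-1 + F\right) 1 + 1 = \left(-1 + F\right) + 1 = F$)
$m{\left(l,R \right)} = R + R^{2}$
$h{\left(s \right)} = \frac{2 s}{3}$ ($h{\left(s \right)} = - \frac{s \left(-2\right)}{3} = - \frac{\left(-2\right) s}{3} = \frac{2 s}{3}$)
$- 35 \left(m{\left(-4,-5 \right)} + h{\left(G{\left(1 \right)} \right)} 7\right) = - 35 \left(- 5 \left(1 - 5\right) + \frac{2}{3} \cdot 1 \cdot 7\right) = - 35 \left(\left(-5\right) \left(-4\right) + \frac{2}{3} \cdot 7\right) = - 35 \left(20 + \frac{14}{3}\right) = \left(-35\right) \frac{74}{3} = - \frac{2590}{3}$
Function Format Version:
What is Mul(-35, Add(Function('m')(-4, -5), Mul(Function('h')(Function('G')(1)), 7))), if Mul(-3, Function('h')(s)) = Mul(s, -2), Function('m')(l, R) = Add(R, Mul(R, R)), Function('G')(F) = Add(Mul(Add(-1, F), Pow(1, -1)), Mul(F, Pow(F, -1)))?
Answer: Rational(-2590, 3) ≈ -863.33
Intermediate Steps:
Function('G')(F) = F (Function('G')(F) = Add(Mul(Add(-1, F), 1), 1) = Add(Add(-1, F), 1) = F)
Function('m')(l, R) = Add(R, Pow(R, 2))
Function('h')(s) = Mul(Rational(2, 3), s) (Function('h')(s) = Mul(Rational(-1, 3), Mul(s, -2)) = Mul(Rational(-1, 3), Mul(-2, s)) = Mul(Rational(2, 3), s))
Mul(-35, Add(Function('m')(-4, -5), Mul(Function('h')(Function('G')(1)), 7))) = Mul(-35, Add(Mul(-5, Add(1, -5)), Mul(Mul(Rational(2, 3), 1), 7))) = Mul(-35, Add(Mul(-5, -4), Mul(Rational(2, 3), 7))) = Mul(-35, Add(20, Rational(14, 3))) = Mul(-35, Rational(74, 3)) = Rational(-2590, 3)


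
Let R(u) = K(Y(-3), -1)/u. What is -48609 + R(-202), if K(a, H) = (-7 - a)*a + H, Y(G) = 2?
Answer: -9818999/202 ≈ -48609.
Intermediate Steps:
K(a, H) = H + a*(-7 - a) (K(a, H) = a*(-7 - a) + H = H + a*(-7 - a))
R(u) = -19/u (R(u) = (-1 - 1*2**2 - 7*2)/u = (-1 - 1*4 - 14)/u = (-1 - 4 - 14)/u = -19/u)
-48609 + R(-202) = -48609 - 19/(-202) = -48609 - 19*(-1/202) = -48609 + 19/202 = -9818999/202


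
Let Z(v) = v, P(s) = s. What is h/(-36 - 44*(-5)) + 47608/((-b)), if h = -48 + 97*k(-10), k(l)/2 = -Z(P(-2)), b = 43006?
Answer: 732771/989138 ≈ 0.74082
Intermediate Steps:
k(l) = 4 (k(l) = 2*(-1*(-2)) = 2*2 = 4)
h = 340 (h = -48 + 97*4 = -48 + 388 = 340)
h/(-36 - 44*(-5)) + 47608/((-b)) = 340/(-36 - 44*(-5)) + 47608/((-1*43006)) = 340/(-36 + 220) + 47608/(-43006) = 340/184 + 47608*(-1/43006) = 340*(1/184) - 23804/21503 = 85/46 - 23804/21503 = 732771/989138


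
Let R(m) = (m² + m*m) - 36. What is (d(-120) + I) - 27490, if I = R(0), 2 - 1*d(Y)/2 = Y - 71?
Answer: -27140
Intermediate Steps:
d(Y) = 146 - 2*Y (d(Y) = 4 - 2*(Y - 71) = 4 - 2*(-71 + Y) = 4 + (142 - 2*Y) = 146 - 2*Y)
R(m) = -36 + 2*m² (R(m) = (m² + m²) - 36 = 2*m² - 36 = -36 + 2*m²)
I = -36 (I = -36 + 2*0² = -36 + 2*0 = -36 + 0 = -36)
(d(-120) + I) - 27490 = ((146 - 2*(-120)) - 36) - 27490 = ((146 + 240) - 36) - 27490 = (386 - 36) - 27490 = 350 - 27490 = -27140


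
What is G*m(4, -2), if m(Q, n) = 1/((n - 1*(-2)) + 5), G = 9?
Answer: 9/5 ≈ 1.8000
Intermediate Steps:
m(Q, n) = 1/(7 + n) (m(Q, n) = 1/((n + 2) + 5) = 1/((2 + n) + 5) = 1/(7 + n))
G*m(4, -2) = 9/(7 - 2) = 9/5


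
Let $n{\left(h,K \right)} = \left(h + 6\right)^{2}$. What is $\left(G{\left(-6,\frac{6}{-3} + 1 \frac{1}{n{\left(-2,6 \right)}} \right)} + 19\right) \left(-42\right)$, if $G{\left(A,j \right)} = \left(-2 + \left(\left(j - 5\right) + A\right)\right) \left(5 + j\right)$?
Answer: $\frac{143787}{128} \approx 1123.3$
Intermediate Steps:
$n{\left(h,K \right)} = \left(6 + h\right)^{2}$
$G{\left(A,j \right)} = \left(5 + j\right) \left(-7 + A + j\right)$ ($G{\left(A,j \right)} = \left(-2 + \left(\left(-5 + j\right) + A\right)\right) \left(5 + j\right) = \left(-2 + \left(-5 + A + j\right)\right) \left(5 + j\right) = \left(-7 + A + j\right) \left(5 + j\right) = \left(5 + j\right) \left(-7 + A + j\right)$)
$\left(G{\left(-6,\frac{6}{-3} + 1 \frac{1}{n{\left(-2,6 \right)}} \right)} + 19\right) \left(-42\right) = \left(\left(-35 + \left(\frac{6}{-3} + 1 \frac{1}{\left(6 - 2\right)^{2}}\right)^{2} - 2 \left(\frac{6}{-3} + 1 \frac{1}{\left(6 - 2\right)^{2}}\right) + 5 \left(-6\right) - 6 \left(\frac{6}{-3} + 1 \frac{1}{\left(6 - 2\right)^{2}}\right)\right) + 19\right) \left(-42\right) = \left(\left(-35 + \left(6 \left(- \frac{1}{3}\right) + 1 \frac{1}{4^{2}}\right)^{2} - 2 \left(6 \left(- \frac{1}{3}\right) + 1 \frac{1}{4^{2}}\right) - 30 - 6 \left(6 \left(- \frac{1}{3}\right) + 1 \frac{1}{4^{2}}\right)\right) + 19\right) \left(-42\right) = \left(\left(-35 + \left(-2 + 1 \cdot \frac{1}{16}\right)^{2} - 2 \left(-2 + 1 \cdot \frac{1}{16}\right) - 30 - 6 \left(-2 + 1 \cdot \frac{1}{16}\right)\right) + 19\right) \left(-42\right) = \left(\left(-35 + \left(-2 + \frac{1}{16}\right)^{2} - 2 \left(-2 + \frac{1}{16}\right) - 30 - 6 \left(-2 + \frac{1}{16}\right)\right) + 19\right) \left(-42\right) = \left(\left(-35 + \left(- \frac{31}{16}\right)^{2} - - \frac{31}{8} - 30 - - \frac{93}{8}\right) + 19\right) \left(-42\right) = \left(\left(-35 + \frac{961}{256} + \frac{31}{8} - 30 + \frac{93}{8}\right) + 19\right) \left(-42\right) = \left(- \frac{11711}{256} + 19\right) \left(-42\right) = \left(- \frac{6847}{256}\right) \left(-42\right) = \frac{143787}{128}$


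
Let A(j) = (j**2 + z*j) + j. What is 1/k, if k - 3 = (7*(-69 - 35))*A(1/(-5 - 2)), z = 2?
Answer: 7/2101 ≈ 0.0033317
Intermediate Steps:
A(j) = j**2 + 3*j (A(j) = (j**2 + 2*j) + j = j**2 + 3*j)
k = 2101/7 (k = 3 + (7*(-69 - 35))*((3 + 1/(-5 - 2))/(-5 - 2)) = 3 + (7*(-104))*((3 + 1/(-7))/(-7)) = 3 - (-104)*(3 - 1/7) = 3 - (-104)*20/7 = 3 - 728*(-20/49) = 3 + 2080/7 = 2101/7 ≈ 300.14)
1/k = 1/(2101/7) = 7/2101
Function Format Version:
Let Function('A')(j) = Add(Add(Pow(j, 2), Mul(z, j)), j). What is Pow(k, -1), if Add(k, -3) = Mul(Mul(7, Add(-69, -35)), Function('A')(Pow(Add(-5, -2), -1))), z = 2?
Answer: Rational(7, 2101) ≈ 0.0033317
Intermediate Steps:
Function('A')(j) = Add(Pow(j, 2), Mul(3, j)) (Function('A')(j) = Add(Add(Pow(j, 2), Mul(2, j)), j) = Add(Pow(j, 2), Mul(3, j)))
k = Rational(2101, 7) (k = Add(3, Mul(Mul(7, Add(-69, -35)), Mul(Pow(Add(-5, -2), -1), Add(3, Pow(Add(-5, -2), -1))))) = Add(3, Mul(Mul(7, -104), Mul(Pow(-7, -1), Add(3, Pow(-7, -1))))) = Add(3, Mul(-728, Mul(Rational(-1, 7), Add(3, Rational(-1, 7))))) = Add(3, Mul(-728, Mul(Rational(-1, 7), Rational(20, 7)))) = Add(3, Mul(-728, Rational(-20, 49))) = Add(3, Rational(2080, 7)) = Rational(2101, 7) ≈ 300.14)
Pow(k, -1) = Pow(Rational(2101, 7), -1) = Rational(7, 2101)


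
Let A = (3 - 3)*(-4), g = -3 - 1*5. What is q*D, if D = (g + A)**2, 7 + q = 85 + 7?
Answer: 5440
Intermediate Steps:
g = -8 (g = -3 - 5 = -8)
A = 0 (A = 0*(-4) = 0)
q = 85 (q = -7 + (85 + 7) = -7 + 92 = 85)
D = 64 (D = (-8 + 0)**2 = (-8)**2 = 64)
q*D = 85*64 = 5440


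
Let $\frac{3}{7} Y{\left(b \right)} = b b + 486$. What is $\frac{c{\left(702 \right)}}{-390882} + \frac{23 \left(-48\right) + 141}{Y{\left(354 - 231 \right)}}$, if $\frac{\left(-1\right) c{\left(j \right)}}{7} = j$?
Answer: $- \frac{10965432}{791210315} \approx -0.013859$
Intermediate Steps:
$c{\left(j \right)} = - 7 j$
$Y{\left(b \right)} = 1134 + \frac{7 b^{2}}{3}$ ($Y{\left(b \right)} = \frac{7 \left(b b + 486\right)}{3} = \frac{7 \left(b^{2} + 486\right)}{3} = \frac{7 \left(486 + b^{2}\right)}{3} = 1134 + \frac{7 b^{2}}{3}$)
$\frac{c{\left(702 \right)}}{-390882} + \frac{23 \left(-48\right) + 141}{Y{\left(354 - 231 \right)}} = \frac{\left(-7\right) 702}{-390882} + \frac{23 \left(-48\right) + 141}{1134 + \frac{7 \left(354 - 231\right)^{2}}{3}} = \left(-4914\right) \left(- \frac{1}{390882}\right) + \frac{-1104 + 141}{1134 + \frac{7 \left(354 - 231\right)^{2}}{3}} = \frac{819}{65147} - \frac{963}{1134 + \frac{7 \cdot 123^{2}}{3}} = \frac{819}{65147} - \frac{963}{1134 + \frac{7}{3} \cdot 15129} = \frac{819}{65147} - \frac{963}{1134 + 35301} = \frac{819}{65147} - \frac{963}{36435} = \frac{819}{65147} - \frac{321}{12145} = - \frac{10965432}{791210315}$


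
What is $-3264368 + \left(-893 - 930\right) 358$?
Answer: $-3917002$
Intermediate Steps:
$-3264368 + \left(-893 - 930\right) 358 = -3264368 - 652634 = -3917002$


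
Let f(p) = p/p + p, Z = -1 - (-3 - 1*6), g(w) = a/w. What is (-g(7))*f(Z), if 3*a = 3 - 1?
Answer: -6/7 ≈ -0.85714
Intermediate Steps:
a = ⅔ (a = (3 - 1)/3 = (⅓)*2 = ⅔ ≈ 0.66667)
g(w) = 2/(3*w)
Z = 8 (Z = -1 - (-3 - 6) = -1 - 1*(-9) = -1 + 9 = 8)
f(p) = 1 + p
(-g(7))*f(Z) = (-2/(3*7))*(1 + 8) = -2/(3*7)*9 = -1*2/21*9 = -2/21*9 = -6/7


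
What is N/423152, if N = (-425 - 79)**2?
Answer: 15876/26447 ≈ 0.60030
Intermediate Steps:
N = 254016 (N = (-504)**2 = 254016)
N/423152 = 254016/423152 = 254016*(1/423152) = 15876/26447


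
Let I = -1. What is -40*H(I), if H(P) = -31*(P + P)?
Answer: -2480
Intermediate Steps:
H(P) = -62*P
-40*H(I) = -(-2480)*(-1) = -40*62 = -2480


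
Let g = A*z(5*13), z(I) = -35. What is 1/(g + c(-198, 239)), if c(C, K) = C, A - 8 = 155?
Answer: -1/5903 ≈ -0.00016941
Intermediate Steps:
A = 163 (A = 8 + 155 = 163)
g = -5705 (g = 163*(-35) = -5705)
1/(g + c(-198, 239)) = 1/(-5705 - 198) = 1/(-5903) = -1/5903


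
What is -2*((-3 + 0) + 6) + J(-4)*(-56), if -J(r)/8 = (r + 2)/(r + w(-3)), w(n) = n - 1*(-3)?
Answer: 218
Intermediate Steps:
w(n) = 3 + n (w(n) = n + 3 = 3 + n)
J(r) = -8*(2 + r)/r (J(r) = -8*(r + 2)/(r + (3 - 3)) = -8*(2 + r)/(r + 0) = -8*(2 + r)/r)
-2*((-3 + 0) + 6) + J(-4)*(-56) = -2*((-3 + 0) + 6) + (-8 - 16/(-4))*(-56) = -2*(-3 + 6) + (-8 - 16*(-1/4))*(-56) = -2*3 + (-8 + 4)*(-56) = -6 - 4*(-56) = -6 + 224 = 218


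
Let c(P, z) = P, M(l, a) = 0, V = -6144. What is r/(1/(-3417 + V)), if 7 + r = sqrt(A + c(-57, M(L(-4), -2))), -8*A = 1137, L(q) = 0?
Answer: 66927 - 28683*I*sqrt(354)/4 ≈ 66927.0 - 1.3492e+5*I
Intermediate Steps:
A = -1137/8 (A = -1/8*1137 = -1137/8 ≈ -142.13)
r = -7 + 3*I*sqrt(354)/4 (r = -7 + sqrt(-1137/8 - 57) = -7 + sqrt(-1593/8) = -7 + 3*I*sqrt(354)/4 ≈ -7.0 + 14.111*I)
r/(1/(-3417 + V)) = (-7 + 3*I*sqrt(354)/4)/(1/(-3417 - 6144)) = (-7 + 3*I*sqrt(354)/4)/(1/(-9561)) = (-7 + 3*I*sqrt(354)/4)/(-1/9561) = (-7 + 3*I*sqrt(354)/4)*(-9561) = 66927 - 28683*I*sqrt(354)/4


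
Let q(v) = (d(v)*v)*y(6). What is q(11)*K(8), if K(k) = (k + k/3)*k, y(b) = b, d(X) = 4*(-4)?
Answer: -90112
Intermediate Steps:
d(X) = -16
K(k) = 4*k**2/3 (K(k) = (k + k*(1/3))*k = (k + k/3)*k = (4*k/3)*k = 4*k**2/3)
q(v) = -96*v (q(v) = -16*v*6 = -96*v)
q(11)*K(8) = (-96*11)*((4/3)*8**2) = -1408*64 = -1056*256/3 = -90112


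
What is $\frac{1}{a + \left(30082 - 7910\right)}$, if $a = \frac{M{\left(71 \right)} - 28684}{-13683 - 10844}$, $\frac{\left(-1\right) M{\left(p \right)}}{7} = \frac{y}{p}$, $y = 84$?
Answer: $\frac{1741417}{38612734876} \approx 4.51 \cdot 10^{-5}$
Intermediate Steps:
$M{\left(p \right)} = - \frac{588}{p}$ ($M{\left(p \right)} = - 7 \frac{84}{p} = - \frac{588}{p}$)
$a = \frac{2037152}{1741417}$ ($a = \frac{- \frac{588}{71} - 28684}{-13683 - 10844} = \frac{\left(-588\right) \frac{1}{71} - 28684}{-24527} = \left(- \frac{588}{71} - 28684\right) \left(- \frac{1}{24527}\right) = \left(- \frac{2037152}{71}\right) \left(- \frac{1}{24527}\right) = \frac{2037152}{1741417} \approx 1.1698$)
$\frac{1}{a + \left(30082 - 7910\right)} = \frac{1}{\frac{2037152}{1741417} + \left(30082 - 7910\right)} = \frac{1}{\frac{2037152}{1741417} + 22172} = \frac{1}{\frac{38612734876}{1741417}} = \frac{1741417}{38612734876}$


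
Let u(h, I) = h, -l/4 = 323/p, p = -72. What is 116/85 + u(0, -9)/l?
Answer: 116/85 ≈ 1.3647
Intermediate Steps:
l = 323/18 (l = -1292/(-72) = -1292*(-1)/72 = -4*(-323/72) = 323/18 ≈ 17.944)
116/85 + u(0, -9)/l = 116/85 + 0/(323/18) = 116*(1/85) + 0*(18/323) = 116/85 + 0 = 116/85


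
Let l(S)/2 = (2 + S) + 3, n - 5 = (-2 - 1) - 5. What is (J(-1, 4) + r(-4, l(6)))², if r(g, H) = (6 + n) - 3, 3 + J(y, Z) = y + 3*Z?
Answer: 64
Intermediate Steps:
J(y, Z) = -3 + y + 3*Z (J(y, Z) = -3 + (y + 3*Z) = -3 + y + 3*Z)
n = -3 (n = 5 + ((-2 - 1) - 5) = 5 + (-3 - 5) = 5 - 8 = -3)
l(S) = 10 + 2*S (l(S) = 2*((2 + S) + 3) = 2*(5 + S) = 10 + 2*S)
r(g, H) = 0 (r(g, H) = (6 - 3) - 3 = 3 - 3 = 0)
(J(-1, 4) + r(-4, l(6)))² = ((-3 - 1 + 3*4) + 0)² = ((-3 - 1 + 12) + 0)² = (8 + 0)² = 8² = 64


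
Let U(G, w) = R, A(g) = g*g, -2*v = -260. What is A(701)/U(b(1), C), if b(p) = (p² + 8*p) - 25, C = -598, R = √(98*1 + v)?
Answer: 491401*√57/114 ≈ 32544.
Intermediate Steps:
v = 130 (v = -½*(-260) = 130)
R = 2*√57 (R = √(98*1 + 130) = √(98 + 130) = √228 = 2*√57 ≈ 15.100)
b(p) = -25 + p² + 8*p
A(g) = g²
U(G, w) = 2*√57
A(701)/U(b(1), C) = 701²/((2*√57)) = 491401*(√57/114) = 491401*√57/114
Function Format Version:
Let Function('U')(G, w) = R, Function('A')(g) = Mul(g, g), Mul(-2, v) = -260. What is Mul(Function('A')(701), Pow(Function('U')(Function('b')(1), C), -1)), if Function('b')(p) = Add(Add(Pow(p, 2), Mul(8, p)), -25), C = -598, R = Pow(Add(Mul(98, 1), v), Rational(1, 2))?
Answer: Mul(Rational(491401, 114), Pow(57, Rational(1, 2))) ≈ 32544.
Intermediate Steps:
v = 130 (v = Mul(Rational(-1, 2), -260) = 130)
R = Mul(2, Pow(57, Rational(1, 2))) (R = Pow(Add(Mul(98, 1), 130), Rational(1, 2)) = Pow(Add(98, 130), Rational(1, 2)) = Pow(228, Rational(1, 2)) = Mul(2, Pow(57, Rational(1, 2))) ≈ 15.100)
Function('b')(p) = Add(-25, Pow(p, 2), Mul(8, p))
Function('A')(g) = Pow(g, 2)
Function('U')(G, w) = Mul(2, Pow(57, Rational(1, 2)))
Mul(Function('A')(701), Pow(Function('U')(Function('b')(1), C), -1)) = Mul(Pow(701, 2), Pow(Mul(2, Pow(57, Rational(1, 2))), -1)) = Mul(491401, Mul(Rational(1, 114), Pow(57, Rational(1, 2)))) = Mul(Rational(491401, 114), Pow(57, Rational(1, 2)))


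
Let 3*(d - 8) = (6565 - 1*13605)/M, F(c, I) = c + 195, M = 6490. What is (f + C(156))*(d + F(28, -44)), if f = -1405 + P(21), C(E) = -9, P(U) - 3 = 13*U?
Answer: -46456574/177 ≈ -2.6247e+5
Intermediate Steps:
P(U) = 3 + 13*U
F(c, I) = 195 + c
f = -1129 (f = -1405 + (3 + 13*21) = -1405 + (3 + 273) = -1405 + 276 = -1129)
d = 1352/177 (d = 8 + ((6565 - 1*13605)/6490)/3 = 8 + ((6565 - 13605)*(1/6490))/3 = 8 + (-7040*1/6490)/3 = 8 + (1/3)*(-64/59) = 8 - 64/177 = 1352/177 ≈ 7.6384)
(f + C(156))*(d + F(28, -44)) = (-1129 - 9)*(1352/177 + (195 + 28)) = -1138*(1352/177 + 223) = -1138*40823/177 = -46456574/177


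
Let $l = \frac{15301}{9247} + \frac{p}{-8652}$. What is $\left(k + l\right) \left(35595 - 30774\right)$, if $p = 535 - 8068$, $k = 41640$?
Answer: $\frac{764842943288463}{3809764} \approx 2.0076 \cdot 10^{8}$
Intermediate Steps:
$p = -7533$ ($p = 535 - 8068 = -7533$)
$l = \frac{9621043}{3809764}$ ($l = \frac{15301}{9247} - \frac{7533}{-8652} = 15301 \cdot \frac{1}{9247} - - \frac{2511}{2884} = \frac{15301}{9247} + \frac{2511}{2884} = \frac{9621043}{3809764} \approx 2.5254$)
$\left(k + l\right) \left(35595 - 30774\right) = \left(41640 + \frac{9621043}{3809764}\right) \left(35595 - 30774\right) = \frac{158648194003}{3809764} \cdot 4821 = \frac{764842943288463}{3809764}$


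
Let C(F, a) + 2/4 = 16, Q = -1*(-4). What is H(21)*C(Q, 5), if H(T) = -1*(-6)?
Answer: 93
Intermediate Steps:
H(T) = 6
Q = 4
C(F, a) = 31/2 (C(F, a) = -1/2 + 16 = 31/2)
H(21)*C(Q, 5) = 6*(31/2) = 93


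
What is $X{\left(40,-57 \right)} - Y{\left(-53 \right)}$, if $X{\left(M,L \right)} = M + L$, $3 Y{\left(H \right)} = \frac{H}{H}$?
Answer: $- \frac{52}{3} \approx -17.333$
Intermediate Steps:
$Y{\left(H \right)} = \frac{1}{3}$ ($Y{\left(H \right)} = \frac{H \frac{1}{H}}{3} = \frac{1}{3} \cdot 1 = \frac{1}{3}$)
$X{\left(M,L \right)} = L + M$
$X{\left(40,-57 \right)} - Y{\left(-53 \right)} = \left(-57 + 40\right) - \frac{1}{3} = -17 - \frac{1}{3} = - \frac{52}{3}$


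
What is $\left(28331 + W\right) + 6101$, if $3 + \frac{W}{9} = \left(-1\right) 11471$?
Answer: $-68834$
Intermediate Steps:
$W = -103266$ ($W = -27 + 9 \left(\left(-1\right) 11471\right) = -27 + 9 \left(-11471\right) = -27 - 103239 = -103266$)
$\left(28331 + W\right) + 6101 = \left(28331 - 103266\right) + 6101 = -74935 + 6101 = -68834$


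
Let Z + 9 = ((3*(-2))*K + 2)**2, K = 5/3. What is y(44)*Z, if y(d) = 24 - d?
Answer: -1100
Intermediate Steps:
K = 5/3 (K = 5*(1/3) = 5/3 ≈ 1.6667)
Z = 55 (Z = -9 + ((3*(-2))*(5/3) + 2)**2 = -9 + (-6*5/3 + 2)**2 = -9 + (-10 + 2)**2 = -9 + (-8)**2 = -9 + 64 = 55)
y(44)*Z = (24 - 1*44)*55 = (24 - 44)*55 = -20*55 = -1100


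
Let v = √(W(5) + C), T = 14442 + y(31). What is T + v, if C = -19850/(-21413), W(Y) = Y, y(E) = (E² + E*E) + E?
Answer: 16395 + √55461855/3059 ≈ 16397.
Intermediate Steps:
y(E) = E + 2*E² (y(E) = (E² + E²) + E = 2*E² + E = E + 2*E²)
T = 16395 (T = 14442 + 31*(1 + 2*31) = 14442 + 31*(1 + 62) = 14442 + 31*63 = 14442 + 1953 = 16395)
C = 19850/21413 (C = -19850*(-1/21413) = 19850/21413 ≈ 0.92701)
v = √55461855/3059 (v = √(5 + 19850/21413) = √(126915/21413) = √55461855/3059 ≈ 2.4345)
T + v = 16395 + √55461855/3059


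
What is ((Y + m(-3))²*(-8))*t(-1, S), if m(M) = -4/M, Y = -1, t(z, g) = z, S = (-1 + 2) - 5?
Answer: 8/9 ≈ 0.88889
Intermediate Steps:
S = -4 (S = 1 - 5 = -4)
((Y + m(-3))²*(-8))*t(-1, S) = ((-1 - 4/(-3))²*(-8))*(-1) = ((-1 - 4*(-⅓))²*(-8))*(-1) = ((-1 + 4/3)²*(-8))*(-1) = ((⅓)²*(-8))*(-1) = ((⅑)*(-8))*(-1) = -8/9*(-1) = 8/9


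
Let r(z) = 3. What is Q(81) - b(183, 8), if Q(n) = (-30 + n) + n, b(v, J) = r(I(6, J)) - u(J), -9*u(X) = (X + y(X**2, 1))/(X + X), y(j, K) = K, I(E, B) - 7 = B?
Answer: 2063/16 ≈ 128.94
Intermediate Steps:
I(E, B) = 7 + B
u(X) = -(1 + X)/(18*X) (u(X) = -(X + 1)/(9*(X + X)) = -(1 + X)/(9*(2*X)) = -(1 + X)*1/(2*X)/9 = -(1 + X)/(18*X))
b(v, J) = 3 - (-1 - J)/(18*J)
Q(n) = -30 + 2*n
Q(81) - b(183, 8) = (-30 + 2*81) - (1 + 55*8)/(18*8) = (-30 + 162) - (1 + 440)/(18*8) = 132 - 441/(18*8) = 132 - 1*49/16 = 132 - 49/16 = 2063/16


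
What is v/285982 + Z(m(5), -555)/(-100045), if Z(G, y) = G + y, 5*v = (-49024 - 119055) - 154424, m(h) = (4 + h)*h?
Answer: -371006571/1683004070 ≈ -0.22044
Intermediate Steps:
m(h) = h*(4 + h)
v = -322503/5 (v = ((-49024 - 119055) - 154424)/5 = (-168079 - 154424)/5 = (1/5)*(-322503) = -322503/5 ≈ -64501.)
v/285982 + Z(m(5), -555)/(-100045) = -322503/5/285982 + (5*(4 + 5) - 555)/(-100045) = -322503/5*1/285982 + (5*9 - 555)*(-1/100045) = -322503/1429910 + (45 - 555)*(-1/100045) = -322503/1429910 - 510*(-1/100045) = -322503/1429910 + 6/1177 = -371006571/1683004070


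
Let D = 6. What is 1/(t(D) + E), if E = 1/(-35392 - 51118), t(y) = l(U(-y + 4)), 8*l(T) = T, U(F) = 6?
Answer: 173020/129763 ≈ 1.3334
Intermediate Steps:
l(T) = T/8
t(y) = ¾ (t(y) = (⅛)*6 = ¾)
E = -1/86510 (E = 1/(-86510) = -1/86510 ≈ -1.1559e-5)
1/(t(D) + E) = 1/(¾ - 1/86510) = 1/(129763/173020) = 173020/129763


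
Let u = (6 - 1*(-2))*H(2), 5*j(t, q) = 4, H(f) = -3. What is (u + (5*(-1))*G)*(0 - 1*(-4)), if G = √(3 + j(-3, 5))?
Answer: -96 - 4*√95 ≈ -134.99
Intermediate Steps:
j(t, q) = ⅘ (j(t, q) = (⅕)*4 = ⅘)
G = √95/5 (G = √(3 + ⅘) = √(19/5) = √95/5 ≈ 1.9494)
u = -24 (u = (6 - 1*(-2))*(-3) = (6 + 2)*(-3) = 8*(-3) = -24)
(u + (5*(-1))*G)*(0 - 1*(-4)) = (-24 + (5*(-1))*(√95/5))*(0 - 1*(-4)) = (-24 - √95)*(0 + 4) = (-24 - √95)*4 = -96 - 4*√95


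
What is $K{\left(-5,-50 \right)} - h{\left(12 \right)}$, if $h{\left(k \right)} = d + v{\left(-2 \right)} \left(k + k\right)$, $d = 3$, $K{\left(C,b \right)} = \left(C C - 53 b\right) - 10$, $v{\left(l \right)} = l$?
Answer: $2710$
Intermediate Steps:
$K{\left(C,b \right)} = -10 + C^{2} - 53 b$ ($K{\left(C,b \right)} = \left(C^{2} - 53 b\right) - 10 = -10 + C^{2} - 53 b$)
$h{\left(k \right)} = 3 - 4 k$ ($h{\left(k \right)} = 3 - 2 \left(k + k\right) = 3 - 2 \cdot 2 k = 3 - 4 k$)
$K{\left(-5,-50 \right)} - h{\left(12 \right)} = \left(-10 + \left(-5\right)^{2} - -2650\right) - \left(3 - 48\right) = \left(-10 + 25 + 2650\right) - \left(3 - 48\right) = 2665 - -45 = 2665 + 45 = 2710$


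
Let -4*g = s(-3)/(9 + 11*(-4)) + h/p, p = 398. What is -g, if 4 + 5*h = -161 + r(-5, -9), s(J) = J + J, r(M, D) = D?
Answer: 117/5572 ≈ 0.020998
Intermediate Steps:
s(J) = 2*J
h = -174/5 (h = -4/5 + (-161 - 9)/5 = -4/5 + (1/5)*(-170) = -4/5 - 34 = -174/5 ≈ -34.800)
g = -117/5572 (g = -((2*(-3))/(9 + 11*(-4)) - 174/5/398)/4 = -(-6/(9 - 44) - 174/5*1/398)/4 = -(-6/(-35) - 87/995)/4 = -(-6*(-1/35) - 87/995)/4 = -(6/35 - 87/995)/4 = -1/4*117/1393 = -117/5572 ≈ -0.020998)
-g = -1*(-117/5572) = 117/5572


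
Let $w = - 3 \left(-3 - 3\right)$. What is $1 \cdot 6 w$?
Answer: $108$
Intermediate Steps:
$w = 18$ ($w = \left(-3\right) \left(-6\right) = 18$)
$1 \cdot 6 w = 1 \cdot 6 \cdot 18 = 6 \cdot 18 = 108$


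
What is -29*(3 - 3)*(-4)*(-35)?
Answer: 0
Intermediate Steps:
-29*(3 - 3)*(-4)*(-35) = -0*(-4)*(-35) = -29*0*(-35) = 0*(-35) = 0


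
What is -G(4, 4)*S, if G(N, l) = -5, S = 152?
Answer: 760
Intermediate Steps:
-G(4, 4)*S = -(-5)*152 = -1*(-760) = 760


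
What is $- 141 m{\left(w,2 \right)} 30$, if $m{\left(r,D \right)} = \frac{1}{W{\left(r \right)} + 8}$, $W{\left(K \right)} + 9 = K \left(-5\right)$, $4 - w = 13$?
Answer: $- \frac{2115}{22} \approx -96.136$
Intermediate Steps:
$w = -9$ ($w = 4 - 13 = -9$)
$W{\left(K \right)} = -9 - 5 K$ ($W{\left(K \right)} = -9 + K \left(-5\right) = -9 - 5 K$)
$m{\left(r,D \right)} = \frac{1}{-1 - 5 r}$ ($m{\left(r,D \right)} = \frac{1}{\left(-9 - 5 r\right) + 8} = \frac{1}{-1 - 5 r}$)
$- 141 m{\left(w,2 \right)} 30 = - 141 \left(- \frac{1}{1 + 5 \left(-9\right)}\right) 30 = - 141 \left(- \frac{1}{1 - 45}\right) 30 = - 141 \left(- \frac{1}{-44}\right) 30 = - 141 \left(\left(-1\right) \left(- \frac{1}{44}\right)\right) 30 = \left(-141\right) \frac{1}{44} \cdot 30 = \left(- \frac{141}{44}\right) 30 = - \frac{2115}{22}$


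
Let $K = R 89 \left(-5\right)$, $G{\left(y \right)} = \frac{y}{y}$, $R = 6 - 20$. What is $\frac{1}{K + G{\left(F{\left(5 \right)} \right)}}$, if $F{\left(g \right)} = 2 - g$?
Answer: $\frac{1}{6231} \approx 0.00016049$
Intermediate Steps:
$R = -14$ ($R = 6 - 20 = -14$)
$G{\left(y \right)} = 1$
$K = 6230$ ($K = - 14 \cdot 89 \left(-5\right) = \left(-14\right) \left(-445\right) = 6230$)
$\frac{1}{K + G{\left(F{\left(5 \right)} \right)}} = \frac{1}{6230 + 1} = \frac{1}{6231}$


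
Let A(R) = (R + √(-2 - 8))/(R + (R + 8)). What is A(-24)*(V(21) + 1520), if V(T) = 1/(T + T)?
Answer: 63841/70 - 63841*I*√10/1680 ≈ 912.01 - 120.17*I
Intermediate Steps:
V(T) = 1/(2*T)
A(R) = (R + I*√10)/(8 + 2*R) (A(R) = (R + √(-10))/(R + (8 + R)) = (R + I*√10)/(8 + 2*R))
A(-24)*(V(21) + 1520) = ((-24 + I*√10)/(2*(4 - 24)))*((½)/21 + 1520) = ((½)*(-24 + I*√10)/(-20))*((½)*(1/21) + 1520) = ((½)*(-1/20)*(-24 + I*√10))*(1/42 + 1520) = (⅗ - I*√10/40)*(63841/42) = 63841/70 - 63841*I*√10/1680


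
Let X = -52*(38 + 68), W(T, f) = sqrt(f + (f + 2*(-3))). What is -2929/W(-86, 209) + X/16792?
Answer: -689/2099 - 2929*sqrt(103)/206 ≈ -144.63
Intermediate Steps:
W(T, f) = sqrt(-6 + 2*f) (W(T, f) = sqrt(f + (f - 6)) = sqrt(f + (-6 + f)) = sqrt(-6 + 2*f))
X = -5512 (X = -52*106 = -5512)
-2929/W(-86, 209) + X/16792 = -2929/sqrt(-6 + 2*209) - 5512/16792 = -2929/sqrt(-6 + 418) - 5512*1/16792 = -2929*sqrt(103)/206 - 689/2099 = -689/2099 - 2929*sqrt(103)/206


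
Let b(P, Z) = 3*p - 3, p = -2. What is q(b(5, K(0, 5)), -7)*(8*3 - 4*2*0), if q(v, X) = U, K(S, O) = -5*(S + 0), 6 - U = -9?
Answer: 360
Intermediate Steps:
U = 15 (U = 6 - 1*(-9) = 6 + 9 = 15)
K(S, O) = -5*S
b(P, Z) = -9 (b(P, Z) = 3*(-2) - 3 = -6 - 3 = -9)
q(v, X) = 15
q(b(5, K(0, 5)), -7)*(8*3 - 4*2*0) = 15*(8*3 - 4*2*0) = 15*(24 - 8*0) = 15*(24 + 0) = 15*24 = 360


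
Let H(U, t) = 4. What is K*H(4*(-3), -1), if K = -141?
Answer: -564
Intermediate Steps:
K*H(4*(-3), -1) = -141*4 = -564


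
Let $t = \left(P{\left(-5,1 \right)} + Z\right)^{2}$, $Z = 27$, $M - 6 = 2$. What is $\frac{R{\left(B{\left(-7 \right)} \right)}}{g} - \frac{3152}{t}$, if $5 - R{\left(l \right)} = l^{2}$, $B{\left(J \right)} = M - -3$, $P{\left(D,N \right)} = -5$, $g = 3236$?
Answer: $- \frac{641001}{97889} \approx -6.5482$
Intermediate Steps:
$M = 8$ ($M = 6 + 2 = 8$)
$B{\left(J \right)} = 11$ ($B{\left(J \right)} = 8 - -3 = 8 + 3 = 11$)
$t = 484$ ($t = \left(-5 + 27\right)^{2} = 22^{2} = 484$)
$R{\left(l \right)} = 5 - l^{2}$
$\frac{R{\left(B{\left(-7 \right)} \right)}}{g} - \frac{3152}{t} = \frac{5 - 11^{2}}{3236} - \frac{3152}{484} = \left(5 - 121\right) \frac{1}{3236} - \frac{788}{121} = \left(-116\right) \frac{1}{3236} - \frac{788}{121} = - \frac{29}{809} - \frac{788}{121} = - \frac{641001}{97889}$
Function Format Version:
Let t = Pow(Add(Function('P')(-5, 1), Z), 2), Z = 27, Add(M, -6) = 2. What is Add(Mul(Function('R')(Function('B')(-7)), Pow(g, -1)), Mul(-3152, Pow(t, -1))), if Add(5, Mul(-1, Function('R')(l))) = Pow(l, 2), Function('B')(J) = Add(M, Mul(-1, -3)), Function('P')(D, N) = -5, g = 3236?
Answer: Rational(-641001, 97889) ≈ -6.5482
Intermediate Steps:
M = 8 (M = Add(6, 2) = 8)
Function('B')(J) = 11 (Function('B')(J) = Add(8, Mul(-1, -3)) = Add(8, 3) = 11)
t = 484 (t = Pow(Add(-5, 27), 2) = Pow(22, 2) = 484)
Function('R')(l) = Add(5, Mul(-1, Pow(l, 2)))
Add(Mul(Function('R')(Function('B')(-7)), Pow(g, -1)), Mul(-3152, Pow(t, -1))) = Add(Mul(Add(5, Mul(-1, Pow(11, 2))), Pow(3236, -1)), Mul(-3152, Pow(484, -1))) = Add(Mul(Add(5, Mul(-1, 121)), Rational(1, 3236)), Mul(-3152, Rational(1, 484))) = Add(Mul(Add(5, -121), Rational(1, 3236)), Rational(-788, 121)) = Add(Mul(-116, Rational(1, 3236)), Rational(-788, 121)) = Add(Rational(-29, 809), Rational(-788, 121)) = Rational(-641001, 97889)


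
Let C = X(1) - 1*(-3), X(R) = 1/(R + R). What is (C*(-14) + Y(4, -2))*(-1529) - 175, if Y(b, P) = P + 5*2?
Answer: 62514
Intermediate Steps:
X(R) = 1/(2*R)
Y(b, P) = 10 + P (Y(b, P) = P + 10 = 10 + P)
C = 7/2 (C = (½)/1 - 1*(-3) = (½)*1 + 3 = ½ + 3 = 7/2 ≈ 3.5000)
(C*(-14) + Y(4, -2))*(-1529) - 175 = ((7/2)*(-14) + (10 - 2))*(-1529) - 175 = (-49 + 8)*(-1529) - 175 = -41*(-1529) - 175 = 62689 - 175 = 62514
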